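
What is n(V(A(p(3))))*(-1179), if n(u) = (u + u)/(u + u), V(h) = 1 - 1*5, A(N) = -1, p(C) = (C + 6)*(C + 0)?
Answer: -1179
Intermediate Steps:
p(C) = C*(6 + C) (p(C) = (6 + C)*C = C*(6 + C))
V(h) = -4 (V(h) = 1 - 5 = -4)
n(u) = 1 (n(u) = (2*u)/((2*u)) = (2*u)*(1/(2*u)) = 1)
n(V(A(p(3))))*(-1179) = 1*(-1179) = -1179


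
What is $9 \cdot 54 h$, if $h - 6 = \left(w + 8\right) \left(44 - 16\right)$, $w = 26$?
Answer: $465588$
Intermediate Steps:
$h = 958$ ($h = 6 + \left(26 + 8\right) \left(44 - 16\right) = 6 + 34 \cdot 28 = 6 + 952 = 958$)
$9 \cdot 54 h = 9 \cdot 54 \cdot 958 = 486 \cdot 958 = 465588$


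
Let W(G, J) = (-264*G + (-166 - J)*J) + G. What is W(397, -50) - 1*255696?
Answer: -354307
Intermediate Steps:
W(G, J) = -263*G + J*(-166 - J) (W(G, J) = (-264*G + J*(-166 - J)) + G = -263*G + J*(-166 - J))
W(397, -50) - 1*255696 = (-1*(-50)**2 - 263*397 - 166*(-50)) - 1*255696 = (-1*2500 - 104411 + 8300) - 255696 = (-2500 - 104411 + 8300) - 255696 = -98611 - 255696 = -354307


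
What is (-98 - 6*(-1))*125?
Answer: -11500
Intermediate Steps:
(-98 - 6*(-1))*125 = (-98 + 6)*125 = -92*125 = -11500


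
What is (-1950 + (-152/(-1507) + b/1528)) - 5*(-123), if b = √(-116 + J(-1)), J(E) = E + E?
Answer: -2011693/1507 + I*√118/1528 ≈ -1334.9 + 0.0071092*I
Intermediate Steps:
J(E) = 2*E
b = I*√118 (b = √(-116 + 2*(-1)) = √(-116 - 2) = √(-118) = I*√118 ≈ 10.863*I)
(-1950 + (-152/(-1507) + b/1528)) - 5*(-123) = (-1950 + (-152/(-1507) + (I*√118)/1528)) - 5*(-123) = (-1950 + (-152*(-1/1507) + (I*√118)*(1/1528))) + 615 = (-1950 + (152/1507 + I*√118/1528)) + 615 = (-2938498/1507 + I*√118/1528) + 615 = -2011693/1507 + I*√118/1528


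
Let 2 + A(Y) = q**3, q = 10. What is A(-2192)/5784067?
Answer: 998/5784067 ≈ 0.00017254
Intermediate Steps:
A(Y) = 998 (A(Y) = -2 + 10**3 = -2 + 1000 = 998)
A(-2192)/5784067 = 998/5784067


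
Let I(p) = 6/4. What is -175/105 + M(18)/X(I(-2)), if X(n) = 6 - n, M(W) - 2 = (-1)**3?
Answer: -13/9 ≈ -1.4444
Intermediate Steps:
I(p) = 3/2 (I(p) = 6*(1/4) = 3/2)
M(W) = 1 (M(W) = 2 + (-1)**3 = 2 - 1 = 1)
-175/105 + M(18)/X(I(-2)) = -175/105 + 1/(6 - 1*3/2) = -175*1/105 + 1/(6 - 3/2) = -5/3 + 1/(9/2) = -5/3 + 1*(2/9) = -5/3 + 2/9 = -13/9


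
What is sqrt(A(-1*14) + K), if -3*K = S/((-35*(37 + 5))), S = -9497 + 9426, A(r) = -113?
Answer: I*sqrt(4984010)/210 ≈ 10.631*I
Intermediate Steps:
S = -71
K = -71/4410 (K = -(-71)/(3*((-35*(37 + 5)))) = -(-71)/(3*((-35*42))) = -(-71)/(3*(-1470)) = -(-71)*(-1)/(3*1470) = -1/3*71/1470 = -71/4410 ≈ -0.016100)
sqrt(A(-1*14) + K) = sqrt(-113 - 71/4410) = sqrt(-498401/4410) = I*sqrt(4984010)/210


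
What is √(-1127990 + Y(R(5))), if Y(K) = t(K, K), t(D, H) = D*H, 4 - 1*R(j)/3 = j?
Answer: I*√1127981 ≈ 1062.1*I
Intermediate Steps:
R(j) = 12 - 3*j
Y(K) = K² (Y(K) = K*K = K²)
√(-1127990 + Y(R(5))) = √(-1127990 + (12 - 3*5)²) = √(-1127990 + (12 - 15)²) = √(-1127990 + (-3)²) = √(-1127990 + 9) = √(-1127981) = I*√1127981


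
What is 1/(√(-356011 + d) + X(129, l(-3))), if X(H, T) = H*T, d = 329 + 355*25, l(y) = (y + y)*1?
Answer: -774/945883 - I*√346807/945883 ≈ -0.00081828 - 0.0006226*I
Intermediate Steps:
l(y) = 2*y (l(y) = (2*y)*1 = 2*y)
d = 9204 (d = 329 + 8875 = 9204)
1/(√(-356011 + d) + X(129, l(-3))) = 1/(√(-356011 + 9204) + 129*(2*(-3))) = 1/(√(-346807) + 129*(-6)) = 1/(I*√346807 - 774) = 1/(-774 + I*√346807)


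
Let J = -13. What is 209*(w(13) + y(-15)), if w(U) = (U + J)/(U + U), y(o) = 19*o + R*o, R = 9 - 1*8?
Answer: -62700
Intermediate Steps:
R = 1 (R = 9 - 8 = 1)
y(o) = 20*o (y(o) = 19*o + 1*o = 19*o + o = 20*o)
w(U) = (-13 + U)/(2*U) (w(U) = (U - 13)/(U + U) = (-13 + U)/((2*U)) = (-13 + U)*(1/(2*U)) = (-13 + U)/(2*U))
209*(w(13) + y(-15)) = 209*((½)*(-13 + 13)/13 + 20*(-15)) = 209*((½)*(1/13)*0 - 300) = 209*(0 - 300) = 209*(-300) = -62700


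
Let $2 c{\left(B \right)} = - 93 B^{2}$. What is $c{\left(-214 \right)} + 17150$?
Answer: $-2112364$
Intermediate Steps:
$c{\left(B \right)} = - \frac{93 B^{2}}{2}$ ($c{\left(B \right)} = \frac{\left(-93\right) B^{2}}{2} = - \frac{93 B^{2}}{2}$)
$c{\left(-214 \right)} + 17150 = - \frac{93 \left(-214\right)^{2}}{2} + 17150 = \left(- \frac{93}{2}\right) 45796 + 17150 = -2129514 + 17150 = -2112364$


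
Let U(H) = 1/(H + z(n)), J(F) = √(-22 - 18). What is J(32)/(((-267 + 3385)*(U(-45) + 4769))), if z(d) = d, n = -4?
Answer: 49*I*√10/364307120 ≈ 4.2533e-7*I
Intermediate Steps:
J(F) = 2*I*√10 (J(F) = √(-40) = 2*I*√10)
U(H) = 1/(-4 + H) (U(H) = 1/(H - 4) = 1/(-4 + H))
J(32)/(((-267 + 3385)*(U(-45) + 4769))) = (2*I*√10)/(((-267 + 3385)*(1/(-4 - 45) + 4769))) = (2*I*√10)/((3118*(1/(-49) + 4769))) = (2*I*√10)/((3118*(-1/49 + 4769))) = (2*I*√10)/((3118*(233680/49))) = (2*I*√10)/(728614240/49) = (2*I*√10)*(49/728614240) = 49*I*√10/364307120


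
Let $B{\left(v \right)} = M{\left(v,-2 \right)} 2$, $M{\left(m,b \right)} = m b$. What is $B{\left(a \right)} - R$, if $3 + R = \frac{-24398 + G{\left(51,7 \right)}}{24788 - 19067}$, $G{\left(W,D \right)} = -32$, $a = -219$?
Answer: $\frac{5053189}{5721} \approx 883.27$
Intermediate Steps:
$R = - \frac{41593}{5721}$ ($R = -3 + \frac{-24398 - 32}{24788 - 19067} = -3 - \frac{24430}{5721} = - \frac{41593}{5721} \approx -7.2702$)
$M{\left(m,b \right)} = b m$
$B{\left(v \right)} = - 4 v$ ($B{\left(v \right)} = - 2 v 2 = - 4 v$)
$B{\left(a \right)} - R = \left(-4\right) \left(-219\right) - - \frac{41593}{5721} = 876 + \frac{41593}{5721} = \frac{5053189}{5721}$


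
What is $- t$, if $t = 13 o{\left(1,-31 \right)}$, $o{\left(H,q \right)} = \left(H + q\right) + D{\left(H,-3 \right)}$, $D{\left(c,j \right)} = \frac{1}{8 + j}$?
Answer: $\frac{1937}{5} \approx 387.4$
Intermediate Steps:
$o{\left(H,q \right)} = \frac{1}{5} + H + q$ ($o{\left(H,q \right)} = \left(H + q\right) + \frac{1}{8 - 3} = \left(H + q\right) + \frac{1}{5} = \frac{1}{5} + H + q$)
$t = - \frac{1937}{5}$ ($t = 13 \left(\frac{1}{5} + 1 - 31\right) = 13 \left(- \frac{149}{5}\right) = - \frac{1937}{5} \approx -387.4$)
$- t = \left(-1\right) \left(- \frac{1937}{5}\right) = \frac{1937}{5}$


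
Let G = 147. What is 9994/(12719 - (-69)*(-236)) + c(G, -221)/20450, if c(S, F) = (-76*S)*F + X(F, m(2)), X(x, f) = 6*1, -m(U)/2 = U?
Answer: 859767187/7290425 ≈ 117.93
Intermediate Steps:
m(U) = -2*U
X(x, f) = 6
c(S, F) = 6 - 76*F*S (c(S, F) = (-76*S)*F + 6 = -76*F*S + 6 = 6 - 76*F*S)
9994/(12719 - (-69)*(-236)) + c(G, -221)/20450 = 9994/(12719 - (-69)*(-236)) + (6 - 76*(-221)*147)/20450 = 9994/(12719 - 1*16284) + (6 + 2469012)*(1/20450) = 9994/(12719 - 16284) + 2469018*(1/20450) = 9994/(-3565) + 1234509/10225 = 9994*(-1/3565) + 1234509/10225 = -9994/3565 + 1234509/10225 = 859767187/7290425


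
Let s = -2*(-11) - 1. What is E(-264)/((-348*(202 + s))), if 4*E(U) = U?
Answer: 11/12934 ≈ 0.00085047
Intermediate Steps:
s = 21 (s = 22 - 1 = 21)
E(U) = U/4
E(-264)/((-348*(202 + s))) = ((1/4)*(-264))/((-348*(202 + 21))) = -66/((-348*223)) = -66/(-77604) = -66*(-1/77604) = 11/12934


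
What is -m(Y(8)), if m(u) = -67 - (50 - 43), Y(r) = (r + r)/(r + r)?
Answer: 74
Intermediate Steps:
Y(r) = 1 (Y(r) = (2*r)/((2*r)) = (2*r)*(1/(2*r)) = 1)
m(u) = -74 (m(u) = -67 - 1*7 = -67 - 7 = -74)
-m(Y(8)) = -1*(-74) = 74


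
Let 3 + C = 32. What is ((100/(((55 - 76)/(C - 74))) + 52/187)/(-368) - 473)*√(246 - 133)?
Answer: -14258165*√113/30107 ≈ -5034.3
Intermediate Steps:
C = 29 (C = -3 + 32 = 29)
((100/(((55 - 76)/(C - 74))) + 52/187)/(-368) - 473)*√(246 - 133) = ((100/(((55 - 76)/(29 - 74))) + 52/187)/(-368) - 473)*√(246 - 133) = ((100/((-21/(-45))) + 52*(1/187))*(-1/368) - 473)*√113 = ((100/((-21*(-1/45))) + 52/187)*(-1/368) - 473)*√113 = ((100/(7/15) + 52/187)*(-1/368) - 473)*√113 = ((100*(15/7) + 52/187)*(-1/368) - 473)*√113 = ((1500/7 + 52/187)*(-1/368) - 473)*√113 = ((280864/1309)*(-1/368) - 473)*√113 = (-17554/30107 - 473)*√113 = -14258165*√113/30107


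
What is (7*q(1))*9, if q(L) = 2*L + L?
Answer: 189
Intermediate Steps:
q(L) = 3*L
(7*q(1))*9 = (7*(3*1))*9 = (7*3)*9 = 21*9 = 189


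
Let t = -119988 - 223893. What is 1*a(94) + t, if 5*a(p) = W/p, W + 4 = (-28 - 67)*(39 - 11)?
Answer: -80813367/235 ≈ -3.4389e+5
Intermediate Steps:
t = -343881
W = -2664 (W = -4 + (-28 - 67)*(39 - 11) = -4 - 95*28 = -4 - 2660 = -2664)
a(p) = -2664/(5*p) (a(p) = (-2664/p)/5 = -2664/(5*p))
1*a(94) + t = 1*(-2664/5/94) - 343881 = 1*(-2664/5*1/94) - 343881 = 1*(-1332/235) - 343881 = -1332/235 - 343881 = -80813367/235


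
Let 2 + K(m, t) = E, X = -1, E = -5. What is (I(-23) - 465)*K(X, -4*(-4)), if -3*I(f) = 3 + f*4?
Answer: 9142/3 ≈ 3047.3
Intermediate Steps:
K(m, t) = -7 (K(m, t) = -2 - 5 = -7)
I(f) = -1 - 4*f/3 (I(f) = -(3 + f*4)/3 = -(3 + 4*f)/3 = -1 - 4*f/3)
(I(-23) - 465)*K(X, -4*(-4)) = ((-1 - 4/3*(-23)) - 465)*(-7) = ((-1 + 92/3) - 465)*(-7) = (89/3 - 465)*(-7) = -1306/3*(-7) = 9142/3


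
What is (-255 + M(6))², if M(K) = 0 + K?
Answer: 62001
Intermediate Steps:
M(K) = K
(-255 + M(6))² = (-255 + 6)² = (-249)² = 62001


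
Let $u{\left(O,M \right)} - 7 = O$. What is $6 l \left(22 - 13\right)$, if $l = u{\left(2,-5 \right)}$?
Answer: $486$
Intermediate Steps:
$u{\left(O,M \right)} = 7 + O$
$l = 9$ ($l = 7 + 2 = 9$)
$6 l \left(22 - 13\right) = 6 \cdot 9 \left(22 - 13\right) = 54 \left(22 - 13\right) = 54 \cdot 9 = 486$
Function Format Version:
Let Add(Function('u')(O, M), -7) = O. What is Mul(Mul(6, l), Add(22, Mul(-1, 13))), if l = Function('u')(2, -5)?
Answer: 486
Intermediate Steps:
Function('u')(O, M) = Add(7, O)
l = 9 (l = Add(7, 2) = 9)
Mul(Mul(6, l), Add(22, Mul(-1, 13))) = Mul(Mul(6, 9), Add(22, Mul(-1, 13))) = Mul(54, Add(22, -13)) = Mul(54, 9) = 486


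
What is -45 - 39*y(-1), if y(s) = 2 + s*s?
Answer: -162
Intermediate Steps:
y(s) = 2 + s²
-45 - 39*y(-1) = -45 - 39*(2 + (-1)²) = -45 - 39*(2 + 1) = -45 - 39*3 = -45 - 117 = -162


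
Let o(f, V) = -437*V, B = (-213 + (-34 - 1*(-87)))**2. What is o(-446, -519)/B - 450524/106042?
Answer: 6258614663/1357337600 ≈ 4.6109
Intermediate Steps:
B = 25600 (B = (-213 + (-34 + 87))**2 = (-213 + 53)**2 = (-160)**2 = 25600)
o(-446, -519)/B - 450524/106042 = -437*(-519)/25600 - 450524/106042 = 226803*(1/25600) - 450524*1/106042 = 226803/25600 - 225262/53021 = 6258614663/1357337600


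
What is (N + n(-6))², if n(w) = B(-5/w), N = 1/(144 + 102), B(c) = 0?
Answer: 1/60516 ≈ 1.6525e-5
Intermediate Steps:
N = 1/246 ≈ 0.0040650
n(w) = 0
(N + n(-6))² = (1/246 + 0)² = (1/246)² = 1/60516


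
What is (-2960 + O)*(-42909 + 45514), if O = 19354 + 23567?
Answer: 104098405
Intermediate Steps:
O = 42921
(-2960 + O)*(-42909 + 45514) = (-2960 + 42921)*(-42909 + 45514) = 39961*2605 = 104098405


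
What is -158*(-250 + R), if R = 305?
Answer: -8690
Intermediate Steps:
-158*(-250 + R) = -158*(-250 + 305) = -158*55 = -8690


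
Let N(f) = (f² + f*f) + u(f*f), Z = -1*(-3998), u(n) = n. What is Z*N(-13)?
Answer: 2026986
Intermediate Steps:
Z = 3998
N(f) = 3*f² (N(f) = (f² + f*f) + f*f = (f² + f²) + f² = 2*f² + f² = 3*f²)
Z*N(-13) = 3998*(3*(-13)²) = 3998*(3*169) = 3998*507 = 2026986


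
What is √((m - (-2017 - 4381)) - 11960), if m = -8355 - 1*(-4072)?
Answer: I*√9845 ≈ 99.222*I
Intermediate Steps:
m = -4283 (m = -8355 + 4072 = -4283)
√((m - (-2017 - 4381)) - 11960) = √((-4283 - (-2017 - 4381)) - 11960) = √((-4283 - 1*(-6398)) - 11960) = √((-4283 + 6398) - 11960) = √(2115 - 11960) = √(-9845) = I*√9845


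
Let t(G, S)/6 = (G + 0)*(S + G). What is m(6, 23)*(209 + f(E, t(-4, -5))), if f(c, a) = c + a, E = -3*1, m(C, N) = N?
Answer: 9706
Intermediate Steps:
t(G, S) = 6*G*(G + S) (t(G, S) = 6*((G + 0)*(S + G)) = 6*(G*(G + S)) = 6*G*(G + S))
E = -3
f(c, a) = a + c
m(6, 23)*(209 + f(E, t(-4, -5))) = 23*(209 + (6*(-4)*(-4 - 5) - 3)) = 23*(209 + (6*(-4)*(-9) - 3)) = 23*(209 + (216 - 3)) = 23*(209 + 213) = 23*422 = 9706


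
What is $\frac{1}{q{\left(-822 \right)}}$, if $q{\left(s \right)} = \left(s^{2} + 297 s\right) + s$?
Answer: $\frac{1}{430728} \approx 2.3216 \cdot 10^{-6}$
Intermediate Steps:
$q{\left(s \right)} = s^{2} + 298 s$
$\frac{1}{q{\left(-822 \right)}} = \frac{1}{\left(-822\right) \left(298 - 822\right)} = \frac{1}{\left(-822\right) \left(-524\right)} = \frac{1}{430728}$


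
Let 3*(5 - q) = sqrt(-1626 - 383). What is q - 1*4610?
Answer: -4605 - 7*I*sqrt(41)/3 ≈ -4605.0 - 14.941*I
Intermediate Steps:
q = 5 - 7*I*sqrt(41)/3 (q = 5 - sqrt(-1626 - 383)/3 = 5 - 7*I*sqrt(41)/3 ≈ 5.0 - 14.941*I)
q - 1*4610 = (5 - 7*I*sqrt(41)/3) - 1*4610 = (5 - 7*I*sqrt(41)/3) - 4610 = -4605 - 7*I*sqrt(41)/3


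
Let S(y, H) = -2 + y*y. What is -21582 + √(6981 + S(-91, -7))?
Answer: -21582 + 2*√3815 ≈ -21458.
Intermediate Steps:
S(y, H) = -2 + y²
-21582 + √(6981 + S(-91, -7)) = -21582 + √(6981 + (-2 + (-91)²)) = -21582 + √(6981 + (-2 + 8281)) = -21582 + √(6981 + 8279) = -21582 + √15260 = -21582 + 2*√3815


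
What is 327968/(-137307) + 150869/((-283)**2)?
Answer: -150034037/297210279 ≈ -0.50481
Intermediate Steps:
327968/(-137307) + 150869/((-283)**2) = 327968*(-1/137307) + 150869/80089 = -8864/3711 + 150869*(1/80089) = -8864/3711 + 150869/80089 = -150034037/297210279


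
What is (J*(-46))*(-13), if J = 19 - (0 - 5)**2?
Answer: -3588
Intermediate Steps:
J = -6 (J = 19 - 1*(-5)**2 = 19 - 1*25 = 19 - 25 = -6)
(J*(-46))*(-13) = -6*(-46)*(-13) = 276*(-13) = -3588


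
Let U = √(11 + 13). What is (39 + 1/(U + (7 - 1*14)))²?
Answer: 937048/625 - 3872*√6/625 ≈ 1484.1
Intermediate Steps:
U = 2*√6 (U = √24 = 2*√6 ≈ 4.8990)
(39 + 1/(U + (7 - 1*14)))² = (39 + 1/(2*√6 + (7 - 1*14)))² = (39 + 1/(2*√6 + (7 - 14)))² = (39 + 1/(2*√6 - 7))² = (39 + 1/(-7 + 2*√6))²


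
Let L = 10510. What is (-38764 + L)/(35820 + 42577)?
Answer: -28254/78397 ≈ -0.36040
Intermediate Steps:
(-38764 + L)/(35820 + 42577) = (-38764 + 10510)/(35820 + 42577) = -28254/78397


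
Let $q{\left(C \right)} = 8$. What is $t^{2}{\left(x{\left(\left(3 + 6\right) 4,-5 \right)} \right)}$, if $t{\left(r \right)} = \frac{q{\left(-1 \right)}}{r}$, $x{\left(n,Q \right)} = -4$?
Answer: $4$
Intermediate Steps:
$t{\left(r \right)} = \frac{8}{r}$
$t^{2}{\left(x{\left(\left(3 + 6\right) 4,-5 \right)} \right)} = \left(\frac{8}{-4}\right)^{2} = \left(8 \left(- \frac{1}{4}\right)\right)^{2} = \left(-2\right)^{2} = 4$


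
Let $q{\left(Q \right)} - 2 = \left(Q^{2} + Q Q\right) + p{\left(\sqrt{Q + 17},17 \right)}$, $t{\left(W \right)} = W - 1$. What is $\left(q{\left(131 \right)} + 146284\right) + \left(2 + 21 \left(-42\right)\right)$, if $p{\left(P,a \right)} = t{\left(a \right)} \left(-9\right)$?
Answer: $179584$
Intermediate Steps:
$t{\left(W \right)} = -1 + W$
$p{\left(P,a \right)} = 9 - 9 a$ ($p{\left(P,a \right)} = \left(-1 + a\right) \left(-9\right) = 9 - 9 a$)
$q{\left(Q \right)} = -142 + 2 Q^{2}$ ($q{\left(Q \right)} = 2 + \left(\left(Q^{2} + Q Q\right) + \left(9 - 153\right)\right) = 2 + \left(\left(Q^{2} + Q^{2}\right) + \left(9 - 153\right)\right) = 2 + \left(2 Q^{2} - 144\right) = 2 + \left(-144 + 2 Q^{2}\right) = -142 + 2 Q^{2}$)
$\left(q{\left(131 \right)} + 146284\right) + \left(2 + 21 \left(-42\right)\right) = \left(\left(-142 + 2 \cdot 131^{2}\right) + 146284\right) + \left(2 + 21 \left(-42\right)\right) = \left(\left(-142 + 2 \cdot 17161\right) + 146284\right) + \left(2 - 882\right) = \left(\left(-142 + 34322\right) + 146284\right) - 880 = \left(34180 + 146284\right) - 880 = 180464 - 880 = 179584$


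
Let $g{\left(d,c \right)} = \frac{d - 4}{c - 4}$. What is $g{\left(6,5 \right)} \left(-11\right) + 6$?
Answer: $-16$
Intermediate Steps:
$g{\left(d,c \right)} = \frac{-4 + d}{-4 + c}$
$g{\left(6,5 \right)} \left(-11\right) + 6 = \frac{-4 + 6}{-4 + 5} \left(-11\right) + 6 = 1^{-1} \cdot 2 \left(-11\right) + 6 = 1 \cdot 2 \left(-11\right) + 6 = 2 \left(-11\right) + 6 = -22 + 6 = -16$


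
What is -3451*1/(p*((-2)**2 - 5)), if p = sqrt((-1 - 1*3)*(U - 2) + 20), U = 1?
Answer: 3451*sqrt(6)/12 ≈ 704.43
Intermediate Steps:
p = 2*sqrt(6) (p = sqrt((-1 - 1*3)*(1 - 2) + 20) = sqrt((-1 - 3)*(-1) + 20) = sqrt(-4*(-1) + 20) = sqrt(4 + 20) = sqrt(24) = 2*sqrt(6) ≈ 4.8990)
-3451*1/(p*((-2)**2 - 5)) = -3451*sqrt(6)/(12*((-2)**2 - 5)) = -3451*sqrt(6)/(12*(4 - 5)) = -3451*(-sqrt(6)/12) = -(-3451)*sqrt(6)/12 = 3451*sqrt(6)/12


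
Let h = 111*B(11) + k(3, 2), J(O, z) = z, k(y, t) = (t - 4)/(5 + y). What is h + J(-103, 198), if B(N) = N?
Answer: 5675/4 ≈ 1418.8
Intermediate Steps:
k(y, t) = (-4 + t)/(5 + y)
h = 4883/4 (h = 111*11 + (-4 + 2)/(5 + 3) = 1221 - 2/8 = 1221 + (1/8)*(-2) = 1221 - 1/4 = 4883/4 ≈ 1220.8)
h + J(-103, 198) = 4883/4 + 198 = 5675/4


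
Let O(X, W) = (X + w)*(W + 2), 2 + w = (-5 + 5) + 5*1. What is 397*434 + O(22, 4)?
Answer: 172448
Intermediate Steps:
w = 3 (w = -2 + ((-5 + 5) + 5*1) = -2 + (0 + 5) = -2 + 5 = 3)
O(X, W) = (2 + W)*(3 + X) (O(X, W) = (X + 3)*(W + 2) = (3 + X)*(2 + W) = (2 + W)*(3 + X))
397*434 + O(22, 4) = 397*434 + (6 + 2*22 + 3*4 + 4*22) = 172298 + (6 + 44 + 12 + 88) = 172298 + 150 = 172448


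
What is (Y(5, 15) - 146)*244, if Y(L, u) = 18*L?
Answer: -13664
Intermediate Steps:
(Y(5, 15) - 146)*244 = (18*5 - 146)*244 = (90 - 146)*244 = -56*244 = -13664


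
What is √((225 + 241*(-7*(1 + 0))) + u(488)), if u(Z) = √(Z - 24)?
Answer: √(-1462 + 4*√29) ≈ 37.953*I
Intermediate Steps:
u(Z) = √(-24 + Z)
√((225 + 241*(-7*(1 + 0))) + u(488)) = √((225 + 241*(-7*(1 + 0))) + √(-24 + 488)) = √((225 + 241*(-7*1)) + √464) = √((225 + 241*(-7)) + 4*√29) = √((225 - 1687) + 4*√29) = √(-1462 + 4*√29)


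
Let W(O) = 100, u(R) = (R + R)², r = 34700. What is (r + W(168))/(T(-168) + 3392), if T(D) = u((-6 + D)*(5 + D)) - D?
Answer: 4350/402201967 ≈ 1.0815e-5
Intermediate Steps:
u(R) = 4*R² (u(R) = (2*R)² = 4*R²)
T(D) = -D + 4*(-6 + D)²*(5 + D)² (T(D) = 4*((-6 + D)*(5 + D))² - D = 4*((-6 + D)²*(5 + D)²) - D = 4*(-6 + D)²*(5 + D)² - D = -D + 4*(-6 + D)²*(5 + D)²)
(r + W(168))/(T(-168) + 3392) = (34700 + 100)/((-1*(-168) + 4*(30 - 168 - 1*(-168)²)²) + 3392) = 34800/((168 + 4*(30 - 168 - 1*28224)²) + 3392) = 34800/((168 + 4*(30 - 168 - 28224)²) + 3392) = 34800/((168 + 4*(-28362)²) + 3392) = 34800/((168 + 4*804403044) + 3392) = 34800/((168 + 3217612176) + 3392) = 34800/(3217612344 + 3392) = 34800/3217615736 = 34800*(1/3217615736) = 4350/402201967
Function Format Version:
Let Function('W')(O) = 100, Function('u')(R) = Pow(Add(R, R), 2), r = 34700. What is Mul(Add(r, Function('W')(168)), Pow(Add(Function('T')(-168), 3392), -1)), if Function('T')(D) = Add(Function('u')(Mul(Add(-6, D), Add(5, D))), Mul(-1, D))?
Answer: Rational(4350, 402201967) ≈ 1.0815e-5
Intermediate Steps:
Function('u')(R) = Mul(4, Pow(R, 2)) (Function('u')(R) = Pow(Mul(2, R), 2) = Mul(4, Pow(R, 2)))
Function('T')(D) = Add(Mul(-1, D), Mul(4, Pow(Add(-6, D), 2), Pow(Add(5, D), 2))) (Function('T')(D) = Add(Mul(4, Pow(Mul(Add(-6, D), Add(5, D)), 2)), Mul(-1, D)) = Add(Mul(4, Mul(Pow(Add(-6, D), 2), Pow(Add(5, D), 2))), Mul(-1, D)) = Add(Mul(4, Pow(Add(-6, D), 2), Pow(Add(5, D), 2)), Mul(-1, D)) = Add(Mul(-1, D), Mul(4, Pow(Add(-6, D), 2), Pow(Add(5, D), 2))))
Mul(Add(r, Function('W')(168)), Pow(Add(Function('T')(-168), 3392), -1)) = Mul(Add(34700, 100), Pow(Add(Add(Mul(-1, -168), Mul(4, Pow(Add(30, -168, Mul(-1, Pow(-168, 2))), 2))), 3392), -1)) = Mul(34800, Pow(Add(Add(168, Mul(4, Pow(Add(30, -168, Mul(-1, 28224)), 2))), 3392), -1)) = Mul(34800, Pow(Add(Add(168, Mul(4, Pow(Add(30, -168, -28224), 2))), 3392), -1)) = Mul(34800, Pow(Add(Add(168, Mul(4, Pow(-28362, 2))), 3392), -1)) = Mul(34800, Pow(Add(Add(168, Mul(4, 804403044)), 3392), -1)) = Mul(34800, Pow(Add(Add(168, 3217612176), 3392), -1)) = Mul(34800, Pow(Add(3217612344, 3392), -1)) = Mul(34800, Pow(3217615736, -1)) = Mul(34800, Rational(1, 3217615736)) = Rational(4350, 402201967)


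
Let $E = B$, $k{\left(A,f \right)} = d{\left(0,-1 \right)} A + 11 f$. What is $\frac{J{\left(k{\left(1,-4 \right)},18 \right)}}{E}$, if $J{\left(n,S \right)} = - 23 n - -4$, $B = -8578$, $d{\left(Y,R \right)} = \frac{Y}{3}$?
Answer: $- \frac{508}{4289} \approx -0.11844$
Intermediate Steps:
$d{\left(Y,R \right)} = \frac{Y}{3}$ ($d{\left(Y,R \right)} = Y \frac{1}{3} = \frac{Y}{3}$)
$k{\left(A,f \right)} = 11 f$ ($k{\left(A,f \right)} = \frac{1}{3} \cdot 0 A + 11 f = 0 A + 11 f = 0 + 11 f = 11 f$)
$J{\left(n,S \right)} = 4 - 23 n$ ($J{\left(n,S \right)} = - 23 n + 4 = 4 - 23 n$)
$E = -8578$
$\frac{J{\left(k{\left(1,-4 \right)},18 \right)}}{E} = \frac{4 - 23 \cdot 11 \left(-4\right)}{-8578} = \left(4 - -1012\right) \left(- \frac{1}{8578}\right) = \left(4 + 1012\right) \left(- \frac{1}{8578}\right) = 1016 \left(- \frac{1}{8578}\right) = - \frac{508}{4289}$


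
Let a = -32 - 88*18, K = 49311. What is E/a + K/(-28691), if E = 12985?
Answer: -452239211/46364656 ≈ -9.7540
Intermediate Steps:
a = -1616 (a = -32 - 1584 = -1616)
E/a + K/(-28691) = 12985/(-1616) + 49311/(-28691) = 12985*(-1/1616) + 49311*(-1/28691) = -12985/1616 - 49311/28691 = -452239211/46364656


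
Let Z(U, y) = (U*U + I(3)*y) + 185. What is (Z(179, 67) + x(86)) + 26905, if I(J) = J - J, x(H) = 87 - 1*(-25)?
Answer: 59243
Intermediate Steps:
x(H) = 112 (x(H) = 87 + 25 = 112)
I(J) = 0
Z(U, y) = 185 + U² (Z(U, y) = (U*U + 0*y) + 185 = (U² + 0) + 185 = U² + 185 = 185 + U²)
(Z(179, 67) + x(86)) + 26905 = ((185 + 179²) + 112) + 26905 = ((185 + 32041) + 112) + 26905 = (32226 + 112) + 26905 = 32338 + 26905 = 59243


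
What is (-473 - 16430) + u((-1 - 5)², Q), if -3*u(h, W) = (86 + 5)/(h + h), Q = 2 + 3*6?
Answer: -3651139/216 ≈ -16903.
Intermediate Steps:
Q = 20 (Q = 2 + 18 = 20)
u(h, W) = -91/(6*h) (u(h, W) = -(86 + 5)/(3*(h + h)) = -91/(3*(2*h)) = -91*1/(2*h)/3 = -91/(6*h))
(-473 - 16430) + u((-1 - 5)², Q) = (-473 - 16430) - 91/(6*(-1 - 5)²) = -16903 - 91/(6*((-6)²)) = -16903 - 91/6/36 = -16903 - 91/6*1/36 = -16903 - 91/216 = -3651139/216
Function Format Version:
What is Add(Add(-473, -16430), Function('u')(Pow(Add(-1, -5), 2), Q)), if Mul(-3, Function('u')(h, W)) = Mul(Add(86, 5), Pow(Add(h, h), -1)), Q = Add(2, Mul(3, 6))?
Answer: Rational(-3651139, 216) ≈ -16903.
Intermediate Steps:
Q = 20 (Q = Add(2, 18) = 20)
Function('u')(h, W) = Mul(Rational(-91, 6), Pow(h, -1)) (Function('u')(h, W) = Mul(Rational(-1, 3), Mul(Add(86, 5), Pow(Add(h, h), -1))) = Mul(Rational(-1, 3), Mul(91, Pow(Mul(2, h), -1))) = Mul(Rational(-1, 3), Mul(91, Mul(Rational(1, 2), Pow(h, -1)))) = Mul(Rational(-1, 3), Mul(Rational(91, 2), Pow(h, -1))) = Mul(Rational(-91, 6), Pow(h, -1)))
Add(Add(-473, -16430), Function('u')(Pow(Add(-1, -5), 2), Q)) = Add(Add(-473, -16430), Mul(Rational(-91, 6), Pow(Pow(Add(-1, -5), 2), -1))) = Add(-16903, Mul(Rational(-91, 6), Pow(Pow(-6, 2), -1))) = Add(-16903, Mul(Rational(-91, 6), Pow(36, -1))) = Add(-16903, Mul(Rational(-91, 6), Rational(1, 36))) = Add(-16903, Rational(-91, 216)) = Rational(-3651139, 216)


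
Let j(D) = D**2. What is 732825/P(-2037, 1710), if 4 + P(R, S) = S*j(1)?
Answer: 732825/1706 ≈ 429.56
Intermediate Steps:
P(R, S) = -4 + S (P(R, S) = -4 + S*1**2 = -4 + S*1 = -4 + S)
732825/P(-2037, 1710) = 732825/(-4 + 1710) = 732825/1706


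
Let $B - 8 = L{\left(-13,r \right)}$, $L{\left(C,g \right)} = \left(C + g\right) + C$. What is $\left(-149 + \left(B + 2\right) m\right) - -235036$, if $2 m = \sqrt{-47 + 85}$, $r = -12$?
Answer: $234887 - 14 \sqrt{38} \approx 2.348 \cdot 10^{5}$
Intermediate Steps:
$m = \frac{\sqrt{38}}{2}$ ($m = \frac{\sqrt{-47 + 85}}{2} = \frac{\sqrt{38}}{2} \approx 3.0822$)
$L{\left(C,g \right)} = g + 2 C$
$B = -30$ ($B = 8 + \left(-12 + 2 \left(-13\right)\right) = 8 - 38 = -30$)
$\left(-149 + \left(B + 2\right) m\right) - -235036 = \left(-149 + \left(-30 + 2\right) \frac{\sqrt{38}}{2}\right) - -235036 = \left(-149 - 28 \frac{\sqrt{38}}{2}\right) + 235036 = \left(-149 - 14 \sqrt{38}\right) + 235036 = 234887 - 14 \sqrt{38}$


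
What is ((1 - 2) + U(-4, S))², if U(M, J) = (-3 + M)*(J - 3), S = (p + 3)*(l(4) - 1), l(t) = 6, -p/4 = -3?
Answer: 255025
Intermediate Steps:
p = 12 (p = -4*(-3) = 12)
S = 75 (S = (12 + 3)*(6 - 1) = 15*5 = 75)
U(M, J) = (-3 + J)*(-3 + M) (U(M, J) = (-3 + M)*(-3 + J) = (-3 + J)*(-3 + M))
((1 - 2) + U(-4, S))² = ((1 - 2) + (9 - 3*75 - 3*(-4) + 75*(-4)))² = (-1 + (9 - 225 + 12 - 300))² = (-1 - 504)² = (-505)² = 255025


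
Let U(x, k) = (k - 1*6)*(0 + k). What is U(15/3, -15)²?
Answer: 99225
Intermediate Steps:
U(x, k) = k*(-6 + k) (U(x, k) = (k - 6)*k = (-6 + k)*k = k*(-6 + k))
U(15/3, -15)² = (-15*(-6 - 15))² = (-15*(-21))² = 315² = 99225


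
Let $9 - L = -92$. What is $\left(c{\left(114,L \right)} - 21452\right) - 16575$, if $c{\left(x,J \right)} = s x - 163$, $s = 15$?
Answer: $-36480$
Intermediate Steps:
$L = 101$ ($L = 9 - -92 = 9 + 92 = 101$)
$c{\left(x,J \right)} = -163 + 15 x$ ($c{\left(x,J \right)} = 15 x - 163 = -163 + 15 x$)
$\left(c{\left(114,L \right)} - 21452\right) - 16575 = \left(\left(-163 + 15 \cdot 114\right) - 21452\right) - 16575 = \left(\left(-163 + 1710\right) - 21452\right) - 16575 = \left(1547 - 21452\right) - 16575 = -19905 - 16575 = -36480$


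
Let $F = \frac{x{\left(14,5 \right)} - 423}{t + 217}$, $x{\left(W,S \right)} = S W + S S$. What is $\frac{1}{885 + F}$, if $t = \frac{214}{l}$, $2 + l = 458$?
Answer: $\frac{49583}{43806171} \approx 0.0011319$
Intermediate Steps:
$l = 456$ ($l = -2 + 458 = 456$)
$x{\left(W,S \right)} = S^{2} + S W$ ($x{\left(W,S \right)} = S W + S^{2} = S^{2} + S W$)
$t = \frac{107}{228}$ ($t = \frac{214}{456} = 214 \cdot \frac{1}{456} = \frac{107}{228} \approx 0.4693$)
$F = - \frac{74784}{49583}$ ($F = \frac{5 \left(5 + 14\right) - 423}{\frac{107}{228} + 217} = \frac{5 \cdot 19 - 423}{\frac{49583}{228}} = \left(95 - 423\right) \frac{228}{49583} = \left(-328\right) \frac{228}{49583} = - \frac{74784}{49583} \approx -1.5083$)
$\frac{1}{885 + F} = \frac{1}{885 - \frac{74784}{49583}} = \frac{1}{\frac{43806171}{49583}} = \frac{49583}{43806171}$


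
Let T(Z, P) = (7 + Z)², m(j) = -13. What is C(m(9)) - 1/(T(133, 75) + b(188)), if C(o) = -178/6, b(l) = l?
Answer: -587045/19788 ≈ -29.667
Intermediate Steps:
C(o) = -89/3 (C(o) = -178*⅙ = -89/3)
C(m(9)) - 1/(T(133, 75) + b(188)) = -89/3 - 1/((7 + 133)² + 188) = -89/3 - 1/(140² + 188) = -89/3 - 1/(19600 + 188) = -89/3 - 1/19788 = -587045/19788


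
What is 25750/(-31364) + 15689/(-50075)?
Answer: -890750523/785276150 ≈ -1.1343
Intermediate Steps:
25750/(-31364) + 15689/(-50075) = 25750*(-1/31364) + 15689*(-1/50075) = -12875/15682 - 15689/50075 = -890750523/785276150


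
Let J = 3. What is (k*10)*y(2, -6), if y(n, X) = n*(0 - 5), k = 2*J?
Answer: -600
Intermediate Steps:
k = 6 (k = 2*3 = 6)
y(n, X) = -5*n (y(n, X) = n*(-5) = -5*n)
(k*10)*y(2, -6) = (6*10)*(-5*2) = 60*(-10) = -600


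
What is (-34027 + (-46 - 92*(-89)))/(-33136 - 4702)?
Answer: 25885/37838 ≈ 0.68410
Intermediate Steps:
(-34027 + (-46 - 92*(-89)))/(-33136 - 4702) = (-34027 + (-46 + 8188))/(-37838) = (-34027 + 8142)*(-1/37838) = -25885*(-1/37838) = 25885/37838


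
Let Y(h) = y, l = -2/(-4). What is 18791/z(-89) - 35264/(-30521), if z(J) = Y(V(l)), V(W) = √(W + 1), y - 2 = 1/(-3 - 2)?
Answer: 2867917931/274689 ≈ 10441.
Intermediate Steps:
y = 9/5 (y = 2 + 1/(-3 - 2) = 2 + 1/(-5) = 2 - ⅕ = 9/5 ≈ 1.8000)
l = ½ (l = -2*(-¼) = ½ ≈ 0.50000)
V(W) = √(1 + W)
Y(h) = 9/5
z(J) = 9/5
18791/z(-89) - 35264/(-30521) = 18791/(9/5) - 35264/(-30521) = 18791*(5/9) - 35264*(-1/30521) = 93955/9 + 35264/30521 = 2867917931/274689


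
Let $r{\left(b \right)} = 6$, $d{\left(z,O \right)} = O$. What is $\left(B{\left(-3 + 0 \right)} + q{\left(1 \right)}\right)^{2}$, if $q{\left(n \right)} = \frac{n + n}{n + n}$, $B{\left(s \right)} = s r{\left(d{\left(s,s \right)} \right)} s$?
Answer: $3025$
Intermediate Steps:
$B{\left(s \right)} = 6 s^{2}$ ($B{\left(s \right)} = s 6 s = 6 s s = 6 s^{2}$)
$q{\left(n \right)} = 1$ ($q{\left(n \right)} = \frac{2 n}{2 n} = 2 n \frac{1}{2 n} = 1$)
$\left(B{\left(-3 + 0 \right)} + q{\left(1 \right)}\right)^{2} = \left(6 \left(-3 + 0\right)^{2} + 1\right)^{2} = \left(6 \left(-3\right)^{2} + 1\right)^{2} = \left(6 \cdot 9 + 1\right)^{2} = \left(54 + 1\right)^{2} = 55^{2} = 3025$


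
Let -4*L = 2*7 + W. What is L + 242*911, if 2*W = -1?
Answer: 1763669/8 ≈ 2.2046e+5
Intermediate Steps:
W = -½ (W = (½)*(-1) = -½ ≈ -0.50000)
L = -27/8 (L = -(2*7 - ½)/4 = -(14 - ½)/4 = -¼*27/2 = -27/8 ≈ -3.3750)
L + 242*911 = -27/8 + 242*911 = -27/8 + 220462 = 1763669/8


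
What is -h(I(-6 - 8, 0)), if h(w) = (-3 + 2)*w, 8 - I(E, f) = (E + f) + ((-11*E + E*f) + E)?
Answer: -118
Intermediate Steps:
I(E, f) = 8 - f + 9*E - E*f (I(E, f) = 8 - ((E + f) + ((-11*E + E*f) + E)) = 8 - ((E + f) + (-10*E + E*f)) = 8 - (f - 9*E + E*f) = 8 + (-f + 9*E - E*f) = 8 - f + 9*E - E*f)
h(w) = -w
-h(I(-6 - 8, 0)) = -(-1)*(8 - 1*0 + 9*(-6 - 8) - 1*(-6 - 8)*0) = -(-1)*(8 + 0 + 9*(-14) - 1*(-14)*0) = -(-1)*(8 + 0 - 126 + 0) = -(-1)*(-118) = -1*118 = -118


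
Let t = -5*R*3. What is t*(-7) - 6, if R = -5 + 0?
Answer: -531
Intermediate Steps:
R = -5
t = 75 (t = -(-25)*3 = -5*(-15) = 75)
t*(-7) - 6 = 75*(-7) - 6 = -525 - 6 = -531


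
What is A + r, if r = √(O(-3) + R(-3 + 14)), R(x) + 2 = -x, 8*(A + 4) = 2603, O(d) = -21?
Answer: 2571/8 + I*√34 ≈ 321.38 + 5.831*I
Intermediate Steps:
A = 2571/8 (A = -4 + (⅛)*2603 = -4 + 2603/8 = 2571/8 ≈ 321.38)
R(x) = -2 - x
r = I*√34 (r = √(-21 + (-2 - (-3 + 14))) = √(-21 + (-2 - 1*11)) = √(-21 + (-2 - 11)) = √(-21 - 13) = √(-34) = I*√34 ≈ 5.8309*I)
A + r = 2571/8 + I*√34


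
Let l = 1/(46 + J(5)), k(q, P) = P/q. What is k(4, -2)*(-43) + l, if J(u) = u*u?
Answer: 3055/142 ≈ 21.514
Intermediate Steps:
J(u) = u²
l = 1/71 (l = 1/(46 + 5²) = 1/(46 + 25) = 1/71 ≈ 0.014085)
k(4, -2)*(-43) + l = -2/4*(-43) + 1/71 = -2*¼*(-43) + 1/71 = -½*(-43) + 1/71 = 43/2 + 1/71 = 3055/142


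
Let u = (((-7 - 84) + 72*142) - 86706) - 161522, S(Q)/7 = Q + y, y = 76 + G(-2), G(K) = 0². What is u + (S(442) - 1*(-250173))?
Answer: 15704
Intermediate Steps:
G(K) = 0
y = 76 (y = 76 + 0 = 76)
S(Q) = 532 + 7*Q (S(Q) = 7*(Q + 76) = 7*(76 + Q) = 532 + 7*Q)
u = -238095 (u = ((-91 + 10224) - 86706) - 161522 = (10133 - 86706) - 161522 = -76573 - 161522 = -238095)
u + (S(442) - 1*(-250173)) = -238095 + ((532 + 7*442) - 1*(-250173)) = -238095 + ((532 + 3094) + 250173) = -238095 + (3626 + 250173) = -238095 + 253799 = 15704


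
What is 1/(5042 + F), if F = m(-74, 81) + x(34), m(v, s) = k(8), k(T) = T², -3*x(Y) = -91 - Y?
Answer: 3/15443 ≈ 0.00019426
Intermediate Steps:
x(Y) = 91/3 + Y/3 (x(Y) = -(-91 - Y)/3 = 91/3 + Y/3)
m(v, s) = 64 (m(v, s) = 8² = 64)
F = 317/3 (F = 64 + (91/3 + (⅓)*34) = 64 + (91/3 + 34/3) = 64 + 125/3 = 317/3 ≈ 105.67)
1/(5042 + F) = 1/(5042 + 317/3) = 1/(15443/3) = 3/15443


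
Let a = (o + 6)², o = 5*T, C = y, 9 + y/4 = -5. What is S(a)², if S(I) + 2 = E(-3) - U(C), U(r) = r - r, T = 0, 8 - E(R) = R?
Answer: 81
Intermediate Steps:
y = -56 (y = -36 + 4*(-5) = -36 - 20 = -56)
E(R) = 8 - R
C = -56
o = 0 (o = 5*0 = 0)
U(r) = 0
a = 36 (a = (0 + 6)² = 6² = 36)
S(I) = 9 (S(I) = -2 + ((8 - 1*(-3)) - 1*0) = -2 + ((8 + 3) + 0) = -2 + (11 + 0) = -2 + 11 = 9)
S(a)² = 9² = 81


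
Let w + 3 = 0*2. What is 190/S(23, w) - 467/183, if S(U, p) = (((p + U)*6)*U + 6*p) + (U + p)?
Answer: -627542/252723 ≈ -2.4831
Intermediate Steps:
w = -3 (w = -3 + 0*2 = -3 + 0 = -3)
S(U, p) = U + 7*p + U*(6*U + 6*p) (S(U, p) = (((U + p)*6)*U + 6*p) + (U + p) = ((6*U + 6*p)*U + 6*p) + (U + p) = (U*(6*U + 6*p) + 6*p) + (U + p) = (6*p + U*(6*U + 6*p)) + (U + p) = U + 7*p + U*(6*U + 6*p))
190/S(23, w) - 467/183 = 190/(23 + 6*23**2 + 7*(-3) + 6*23*(-3)) - 467/183 = 190/(23 + 6*529 - 21 - 414) - 467*1/183 = 190/(23 + 3174 - 21 - 414) - 467/183 = 190/2762 - 467/183 = 190*(1/2762) - 467/183 = 95/1381 - 467/183 = -627542/252723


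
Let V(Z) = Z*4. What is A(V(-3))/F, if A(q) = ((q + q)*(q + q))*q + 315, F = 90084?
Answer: -2199/30028 ≈ -0.073232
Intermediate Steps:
V(Z) = 4*Z
A(q) = 315 + 4*q**3 (A(q) = ((2*q)*(2*q))*q + 315 = (4*q**2)*q + 315 = 4*q**3 + 315 = 315 + 4*q**3)
A(V(-3))/F = (315 + 4*(4*(-3))**3)/90084 = (315 + 4*(-12)**3)*(1/90084) = (315 + 4*(-1728))*(1/90084) = (315 - 6912)*(1/90084) = -6597*1/90084 = -2199/30028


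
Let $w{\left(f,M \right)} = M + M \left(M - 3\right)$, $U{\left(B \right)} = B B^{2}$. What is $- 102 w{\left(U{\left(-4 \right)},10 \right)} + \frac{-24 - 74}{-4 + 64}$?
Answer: $- \frac{244849}{30} \approx -8161.6$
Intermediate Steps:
$U{\left(B \right)} = B^{3}$
$w{\left(f,M \right)} = M + M \left(-3 + M\right)$ ($w{\left(f,M \right)} = M + M \left(M - 3\right) = M + M \left(-3 + M\right)$)
$- 102 w{\left(U{\left(-4 \right)},10 \right)} + \frac{-24 - 74}{-4 + 64} = - 102 \cdot 10 \left(-2 + 10\right) + \frac{-24 - 74}{-4 + 64} = - 102 \cdot 10 \cdot 8 - \frac{98}{60} = \left(-102\right) 80 - \frac{49}{30} = -8160 - \frac{49}{30} = - \frac{244849}{30}$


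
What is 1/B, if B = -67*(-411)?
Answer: 1/27537 ≈ 3.6315e-5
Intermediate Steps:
B = 27537
1/B = 1/27537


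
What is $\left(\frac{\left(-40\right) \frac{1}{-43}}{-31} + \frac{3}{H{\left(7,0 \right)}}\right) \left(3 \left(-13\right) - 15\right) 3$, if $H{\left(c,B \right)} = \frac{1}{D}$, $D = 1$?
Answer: $- \frac{641358}{1333} \approx -481.14$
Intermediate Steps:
$H{\left(c,B \right)} = 1$ ($H{\left(c,B \right)} = 1^{-1} = 1$)
$\left(\frac{\left(-40\right) \frac{1}{-43}}{-31} + \frac{3}{H{\left(7,0 \right)}}\right) \left(3 \left(-13\right) - 15\right) 3 = \left(\frac{\left(-40\right) \frac{1}{-43}}{-31} + \frac{3}{1}\right) \left(3 \left(-13\right) - 15\right) 3 = \left(\left(-40\right) \left(- \frac{1}{43}\right) \left(- \frac{1}{31}\right) + 3 \cdot 1\right) \left(-39 - 15\right) 3 = \left(\frac{40}{43} \left(- \frac{1}{31}\right) + 3\right) \left(-54\right) 3 = \left(- \frac{40}{1333} + 3\right) \left(-54\right) 3 = \frac{3959}{1333} \left(-54\right) 3 = \left(- \frac{213786}{1333}\right) 3 = - \frac{641358}{1333}$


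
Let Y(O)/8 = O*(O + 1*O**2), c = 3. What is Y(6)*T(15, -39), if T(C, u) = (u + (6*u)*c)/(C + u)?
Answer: 62244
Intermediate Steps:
T(C, u) = 19*u/(C + u) (T(C, u) = (u + (6*u)*3)/(C + u) = (u + 18*u)/(C + u) = (19*u)/(C + u) = 19*u/(C + u))
Y(O) = 8*O*(O + O**2) (Y(O) = 8*(O*(O + 1*O**2)) = 8*(O*(O + O**2)) = 8*O*(O + O**2))
Y(6)*T(15, -39) = (8*6**2*(1 + 6))*(19*(-39)/(15 - 39)) = (8*36*7)*(19*(-39)/(-24)) = 2016*(19*(-39)*(-1/24)) = 2016*(247/8) = 62244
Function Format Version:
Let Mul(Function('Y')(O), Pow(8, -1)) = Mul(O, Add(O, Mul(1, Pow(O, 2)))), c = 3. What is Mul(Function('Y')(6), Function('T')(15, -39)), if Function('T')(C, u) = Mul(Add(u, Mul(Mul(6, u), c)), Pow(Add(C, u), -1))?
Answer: 62244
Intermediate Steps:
Function('T')(C, u) = Mul(19, u, Pow(Add(C, u), -1)) (Function('T')(C, u) = Mul(Add(u, Mul(Mul(6, u), 3)), Pow(Add(C, u), -1)) = Mul(Add(u, Mul(18, u)), Pow(Add(C, u), -1)) = Mul(Mul(19, u), Pow(Add(C, u), -1)) = Mul(19, u, Pow(Add(C, u), -1)))
Function('Y')(O) = Mul(8, O, Add(O, Pow(O, 2))) (Function('Y')(O) = Mul(8, Mul(O, Add(O, Mul(1, Pow(O, 2))))) = Mul(8, Mul(O, Add(O, Pow(O, 2)))) = Mul(8, O, Add(O, Pow(O, 2))))
Mul(Function('Y')(6), Function('T')(15, -39)) = Mul(Mul(8, Pow(6, 2), Add(1, 6)), Mul(19, -39, Pow(Add(15, -39), -1))) = Mul(Mul(8, 36, 7), Mul(19, -39, Pow(-24, -1))) = Mul(2016, Mul(19, -39, Rational(-1, 24))) = Mul(2016, Rational(247, 8)) = 62244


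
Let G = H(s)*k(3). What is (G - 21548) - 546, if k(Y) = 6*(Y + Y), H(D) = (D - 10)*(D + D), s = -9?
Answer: -9782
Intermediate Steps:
H(D) = 2*D*(-10 + D) (H(D) = (-10 + D)*(2*D) = 2*D*(-10 + D))
k(Y) = 12*Y (k(Y) = 6*(2*Y) = 12*Y)
G = 12312 (G = (2*(-9)*(-10 - 9))*(12*3) = (2*(-9)*(-19))*36 = 342*36 = 12312)
(G - 21548) - 546 = (12312 - 21548) - 546 = -9236 - 546 = -9782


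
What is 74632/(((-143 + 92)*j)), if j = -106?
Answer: 37316/2703 ≈ 13.805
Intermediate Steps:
74632/(((-143 + 92)*j)) = 74632/(((-143 + 92)*(-106))) = 74632/((-51*(-106))) = 74632/5406 = 74632*(1/5406) = 37316/2703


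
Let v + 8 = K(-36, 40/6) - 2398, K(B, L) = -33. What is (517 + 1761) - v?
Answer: 4717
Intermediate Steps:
v = -2439 (v = -8 + (-33 - 2398) = -8 - 2431 = -2439)
(517 + 1761) - v = (517 + 1761) - 1*(-2439) = 2278 + 2439 = 4717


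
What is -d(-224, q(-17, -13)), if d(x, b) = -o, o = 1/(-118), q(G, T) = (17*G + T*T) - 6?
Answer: -1/118 ≈ -0.0084746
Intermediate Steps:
q(G, T) = -6 + T² + 17*G (q(G, T) = (17*G + T²) - 6 = (T² + 17*G) - 6 = -6 + T² + 17*G)
o = -1/118 ≈ -0.0084746
d(x, b) = 1/118 (d(x, b) = -1*(-1/118) = 1/118)
-d(-224, q(-17, -13)) = -1*1/118 = -1/118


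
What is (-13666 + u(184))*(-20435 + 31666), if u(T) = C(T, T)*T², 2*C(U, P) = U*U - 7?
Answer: 6435163155586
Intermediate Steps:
C(U, P) = -7/2 + U²/2 (C(U, P) = (U*U - 7)/2 = (U² - 7)/2 = (-7 + U²)/2 = -7/2 + U²/2)
u(T) = T²*(-7/2 + T²/2) (u(T) = (-7/2 + T²/2)*T² = T²*(-7/2 + T²/2))
(-13666 + u(184))*(-20435 + 31666) = (-13666 + (½)*184²*(-7 + 184²))*(-20435 + 31666) = (-13666 + (½)*33856*(-7 + 33856))*11231 = (-13666 + (½)*33856*33849)*11231 = (-13666 + 572995872)*11231 = 572982206*11231 = 6435163155586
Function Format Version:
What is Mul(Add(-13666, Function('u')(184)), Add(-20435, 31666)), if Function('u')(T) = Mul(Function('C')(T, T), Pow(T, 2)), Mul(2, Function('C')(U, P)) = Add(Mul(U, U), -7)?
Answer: 6435163155586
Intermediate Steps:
Function('C')(U, P) = Add(Rational(-7, 2), Mul(Rational(1, 2), Pow(U, 2))) (Function('C')(U, P) = Mul(Rational(1, 2), Add(Mul(U, U), -7)) = Mul(Rational(1, 2), Add(Pow(U, 2), -7)) = Mul(Rational(1, 2), Add(-7, Pow(U, 2))) = Add(Rational(-7, 2), Mul(Rational(1, 2), Pow(U, 2))))
Function('u')(T) = Mul(Pow(T, 2), Add(Rational(-7, 2), Mul(Rational(1, 2), Pow(T, 2)))) (Function('u')(T) = Mul(Add(Rational(-7, 2), Mul(Rational(1, 2), Pow(T, 2))), Pow(T, 2)) = Mul(Pow(T, 2), Add(Rational(-7, 2), Mul(Rational(1, 2), Pow(T, 2)))))
Mul(Add(-13666, Function('u')(184)), Add(-20435, 31666)) = Mul(Add(-13666, Mul(Rational(1, 2), Pow(184, 2), Add(-7, Pow(184, 2)))), Add(-20435, 31666)) = Mul(Add(-13666, Mul(Rational(1, 2), 33856, Add(-7, 33856))), 11231) = Mul(Add(-13666, Mul(Rational(1, 2), 33856, 33849)), 11231) = Mul(Add(-13666, 572995872), 11231) = Mul(572982206, 11231) = 6435163155586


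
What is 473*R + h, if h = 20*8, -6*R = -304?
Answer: 72376/3 ≈ 24125.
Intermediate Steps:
R = 152/3 (R = -⅙*(-304) = 152/3 ≈ 50.667)
h = 160
473*R + h = 473*(152/3) + 160 = 71896/3 + 160 = 72376/3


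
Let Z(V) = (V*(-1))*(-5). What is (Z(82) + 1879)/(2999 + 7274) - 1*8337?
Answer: -85643712/10273 ≈ -8336.8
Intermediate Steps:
Z(V) = 5*V (Z(V) = -V*(-5) = 5*V)
(Z(82) + 1879)/(2999 + 7274) - 1*8337 = (5*82 + 1879)/(2999 + 7274) - 1*8337 = (410 + 1879)/10273 - 8337 = 2289*(1/10273) - 8337 = 2289/10273 - 8337 = -85643712/10273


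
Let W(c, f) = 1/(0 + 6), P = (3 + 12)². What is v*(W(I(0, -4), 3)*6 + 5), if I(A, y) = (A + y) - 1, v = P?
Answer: 1350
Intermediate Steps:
P = 225 (P = 15² = 225)
v = 225
I(A, y) = -1 + A + y
W(c, f) = ⅙ (W(c, f) = 1/6 = ⅙)
v*(W(I(0, -4), 3)*6 + 5) = 225*((⅙)*6 + 5) = 225*(1 + 5) = 225*6 = 1350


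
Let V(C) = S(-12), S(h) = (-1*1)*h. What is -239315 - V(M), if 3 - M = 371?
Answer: -239327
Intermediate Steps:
S(h) = -h
M = -368 (M = 3 - 1*371 = 3 - 371 = -368)
V(C) = 12 (V(C) = -1*(-12) = 12)
-239315 - V(M) = -239315 - 1*12 = -239315 - 12 = -239327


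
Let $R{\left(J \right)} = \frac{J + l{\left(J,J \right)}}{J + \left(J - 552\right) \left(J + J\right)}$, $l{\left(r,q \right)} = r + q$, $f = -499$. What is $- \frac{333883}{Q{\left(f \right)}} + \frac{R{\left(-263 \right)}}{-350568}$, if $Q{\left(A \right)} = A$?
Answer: $\frac{63557441680891}{94988853576} \approx 669.1$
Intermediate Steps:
$l{\left(r,q \right)} = q + r$
$R{\left(J \right)} = \frac{3 J}{J + 2 J \left(-552 + J\right)}$ ($R{\left(J \right)} = \frac{J + \left(J + J\right)}{J + \left(J - 552\right) \left(J + J\right)} = \frac{J + 2 J}{J + \left(-552 + J\right) 2 J} = \frac{3 J}{J + 2 J \left(-552 + J\right)}$)
$- \frac{333883}{Q{\left(f \right)}} + \frac{R{\left(-263 \right)}}{-350568} = - \frac{333883}{-499} + \frac{3 \frac{1}{-1103 + 2 \left(-263\right)}}{-350568} = \left(-333883\right) \left(- \frac{1}{499}\right) + \frac{3}{-1103 - 526} \left(- \frac{1}{350568}\right) = \frac{333883}{499} + \frac{3}{-1629} \left(- \frac{1}{350568}\right) = \frac{333883}{499} + 3 \left(- \frac{1}{1629}\right) \left(- \frac{1}{350568}\right) = \frac{333883}{499} - - \frac{1}{190358424} = \frac{333883}{499} + \frac{1}{190358424} = \frac{63557441680891}{94988853576}$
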